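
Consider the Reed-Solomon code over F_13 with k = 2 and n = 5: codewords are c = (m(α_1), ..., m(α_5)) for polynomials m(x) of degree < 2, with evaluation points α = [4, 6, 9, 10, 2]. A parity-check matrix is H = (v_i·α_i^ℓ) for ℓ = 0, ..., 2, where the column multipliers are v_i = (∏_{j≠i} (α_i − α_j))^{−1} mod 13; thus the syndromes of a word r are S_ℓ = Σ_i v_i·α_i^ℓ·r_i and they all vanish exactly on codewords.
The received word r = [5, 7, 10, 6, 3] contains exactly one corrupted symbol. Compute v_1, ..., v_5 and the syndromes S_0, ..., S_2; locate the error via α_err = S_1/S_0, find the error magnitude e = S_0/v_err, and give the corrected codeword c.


S = (6, 8, 2), error at position 4, error magnitude e = 8, c = [5, 7, 10, 11, 3].

Step 1: column multipliers v_i = (∏_{j≠i}(α_i − α_j))^{−1} mod 13.
  i = 1 (α = 4): (4−6)(4−9)(4−10)(4−2) = (−2)·(−5)·(−6)·2 = −120 ≡ 10, so v_1 = 10^{−1} = 4 (mod 13).
  i = 2 (α = 6): (6−4)(6−9)(6−10)(6−2) = 2·(−3)·(−4)·4 = 96 ≡ 5, so v_2 = 5^{−1} = 8 (mod 13).
  i = 3 (α = 9): (9−4)(9−6)(9−10)(9−2) = 5·3·(−1)·7 = −105 ≡ 12, so v_3 = 12^{−1} = 12 (mod 13).
  i = 4 (α = 10): (10−4)(10−6)(10−9)(10−2) = 6·4·1·8 = 192 ≡ 10, so v_4 = 10^{−1} = 4 (mod 13).
  i = 5 (α = 2): (2−4)(2−6)(2−9)(2−10) = (−2)·(−4)·(−7)·(−8) = 448 ≡ 6, so v_5 = 6^{−1} = 11 (mod 13).
  v = [4, 8, 12, 4, 11].
Step 2: syndromes of r = [5, 7, 10, 6, 3] (all sums mod 13).
  S_0 = Σ v_i r_i = 4·5 + 8·7 + 12·10 + 4·6 + 11·3 = 253 ≡ 6.
  S_1 = Σ v_i α_i r_i = 4·4·5 + 8·6·7 + 12·9·10 + 4·10·6 + 11·2·3 = 1802 ≡ 8.
  α_i^2 mod 13 = [3, 10, 3, 9, 4].
  S_2 = Σ v_i α_i^2 r_i = 4·3·5 + 8·10·7 + 12·3·10 + 4·9·6 + 11·4·3 = 1328 ≡ 2.
  S = (6, 8, 2) ≠ 0, so r is not a codeword (an error is present).
Step 3: locate the error. For a single error e at position i, S_ℓ = v_i·e·α_i^ℓ, so α_err = S_1/S_0.
  S_0^{−1} = 6^{−1} = 11 (mod 13), so α_err = 8·11 = 88 ≡ 10 = α_4. Error position i = 4.
  Consistency check: S_2/S_1 = 2·5 = 10 ≡ 10 = α_err ✓ (single-error assumption holds).
Step 4: error magnitude e = S_0/v_4 = S_0·∏_{j≠4}(α_4 − α_j) = 6·10 = 60 ≡ 8 (mod 13).
Step 5: correct position 4: c_4 = r_4 − e = 6 − 8 ≡ 11 (mod 13). Hence c = [5, 7, 10, 11, 3].
  Check: interpolating c through the α_i gives m(x) = 1 + 1·x (degree < 2) with m(α_i) = c_i for every i, so c is indeed a codeword.


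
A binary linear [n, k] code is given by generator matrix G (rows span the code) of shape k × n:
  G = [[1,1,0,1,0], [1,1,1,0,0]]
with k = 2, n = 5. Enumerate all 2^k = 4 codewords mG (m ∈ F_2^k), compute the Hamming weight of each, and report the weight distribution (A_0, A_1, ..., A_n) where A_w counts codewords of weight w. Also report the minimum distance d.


Weight distribution: A_0 = 1, A_2 = 1, A_3 = 2. Minimum distance d = 2.

Enumerate all 2^2 = 4 messages m ∈ F_2^2.
For each, compute codeword c = mG in F_2^5, then tally its weight.
  m = 00 → c = 00000, weight = 0.
  m = 10 → c = 11010, weight = 3.
  m = 01 → c = 11100, weight = 3.
  m = 11 → c = 00110, weight = 2.
Tally weights:
  weight 0: 1 codewords.
  weight 2: 1 codewords.
  weight 3: 2 codewords.
Minimum distance d = smallest w > 0 with A_w > 0 = 2.
Sanity: Σ A_w = 4 = 2^2 = 4 ✓.


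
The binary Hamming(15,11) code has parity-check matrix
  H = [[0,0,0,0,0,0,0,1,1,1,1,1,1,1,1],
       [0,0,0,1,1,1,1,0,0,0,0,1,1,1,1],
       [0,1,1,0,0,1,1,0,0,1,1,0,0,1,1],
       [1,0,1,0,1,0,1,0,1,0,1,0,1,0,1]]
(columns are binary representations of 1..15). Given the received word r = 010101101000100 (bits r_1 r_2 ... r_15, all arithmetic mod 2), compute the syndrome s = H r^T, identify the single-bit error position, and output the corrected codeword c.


s = (0, 0, 1, 1)^T, error position = 3, corrected codeword c = 011101101000100

Compute s = H r^T mod 2 one row at a time:
  s_1 = 0 + 1 + 0 + 0 + 0 + 1 + 0 + 0 = 2 ≡ 0 (mod 2).
  s_2 = 1 + 0 + 1 + 1 + 0 + 1 + 0 + 0 = 4 ≡ 0 (mod 2).
  s_3 = 1 + 0 + 1 + 1 + 0 + 0 + 0 + 0 = 3 ≡ 1 (mod 2).
  s_4 = 0 + 0 + 0 + 1 + 1 + 0 + 1 + 0 = 3 ≡ 1 (mod 2).
s = (0, 0, 1, 1)^T — this equals column 3 of H (binary 0011), so error is at position 3.
Correct: flip bit 3 of r = 010101101000100 to get c = 011101101000100.


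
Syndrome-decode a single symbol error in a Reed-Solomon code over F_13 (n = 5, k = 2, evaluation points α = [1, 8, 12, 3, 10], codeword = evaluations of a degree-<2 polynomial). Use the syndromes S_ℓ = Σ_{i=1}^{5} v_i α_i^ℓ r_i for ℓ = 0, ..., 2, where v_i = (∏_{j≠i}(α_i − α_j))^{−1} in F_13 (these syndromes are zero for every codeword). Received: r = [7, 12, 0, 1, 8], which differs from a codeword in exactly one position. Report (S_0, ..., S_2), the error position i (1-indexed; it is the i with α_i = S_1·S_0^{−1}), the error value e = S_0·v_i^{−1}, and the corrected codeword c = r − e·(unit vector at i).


S = (10, 9, 12), error at position 5, error magnitude e = 2, c = [7, 12, 0, 1, 6].

Step 1: column multipliers v_i = (∏_{j≠i}(α_i − α_j))^{−1} mod 13.
  i = 1 (α = 1): (1−8)(1−12)(1−3)(1−10) = (−7)·(−11)·(−2)·(−9) = 1386 ≡ 8, so v_1 = 8^{−1} = 5 (mod 13).
  i = 2 (α = 8): (8−1)(8−12)(8−3)(8−10) = 7·(−4)·5·(−2) = 280 ≡ 7, so v_2 = 7^{−1} = 2 (mod 13).
  i = 3 (α = 12): (12−1)(12−8)(12−3)(12−10) = 11·4·9·2 = 792 ≡ 12, so v_3 = 12^{−1} = 12 (mod 13).
  i = 4 (α = 3): (3−1)(3−8)(3−12)(3−10) = 2·(−5)·(−9)·(−7) = −630 ≡ 7, so v_4 = 7^{−1} = 2 (mod 13).
  i = 5 (α = 10): (10−1)(10−8)(10−12)(10−3) = 9·2·(−2)·7 = −252 ≡ 8, so v_5 = 8^{−1} = 5 (mod 13).
  v = [5, 2, 12, 2, 5].
Step 2: syndromes of r = [7, 12, 0, 1, 8] (all sums mod 13).
  S_0 = Σ v_i r_i = 5·7 + 2·12 + 12·0 + 2·1 + 5·8 = 101 ≡ 10.
  S_1 = Σ v_i α_i r_i = 5·1·7 + 2·8·12 + 12·12·0 + 2·3·1 + 5·10·8 = 633 ≡ 9.
  α_i^2 mod 13 = [1, 12, 1, 9, 9].
  S_2 = Σ v_i α_i^2 r_i = 5·1·7 + 2·12·12 + 12·1·0 + 2·9·1 + 5·9·8 = 701 ≡ 12.
  S = (10, 9, 12) ≠ 0, so r is not a codeword (an error is present).
Step 3: locate the error. For a single error e at position i, S_ℓ = v_i·e·α_i^ℓ, so α_err = S_1/S_0.
  S_0^{−1} = 10^{−1} = 4 (mod 13), so α_err = 9·4 = 36 ≡ 10 = α_5. Error position i = 5.
  Consistency check: S_2/S_1 = 12·3 = 36 ≡ 10 = α_err ✓ (single-error assumption holds).
Step 4: error magnitude e = S_0/v_5 = S_0·∏_{j≠5}(α_5 − α_j) = 10·8 = 80 ≡ 2 (mod 13).
Step 5: correct position 5: c_5 = r_5 − e = 8 − 2 ≡ 6 (mod 13). Hence c = [7, 12, 0, 1, 6].
  Check: interpolating c through the α_i gives m(x) = 10 + 10·x (degree < 2) with m(α_i) = c_i for every i, so c is indeed a codeword.


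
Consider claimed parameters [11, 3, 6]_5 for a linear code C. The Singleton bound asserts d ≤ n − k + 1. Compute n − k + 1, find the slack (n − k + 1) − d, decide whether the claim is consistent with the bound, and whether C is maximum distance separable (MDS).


Singleton RHS = n − k + 1 = 9, slack = 3, bound satisfied, not MDS.

Singleton bound: d ≤ n − k + 1.
Here n = 11, k = 3, so n − k + 1 = 9.
Given d = 6, check d ≤ 9: YES.
Slack = (n − k + 1) − d = 3.
The code is NOT MDS (slack = 3 > 0).
Description: the claimed parameters are [11, 3, 6]_5; such a code would be non-MDS.


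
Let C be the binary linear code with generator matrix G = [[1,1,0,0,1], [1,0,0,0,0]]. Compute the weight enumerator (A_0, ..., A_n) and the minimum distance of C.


Weight distribution: A_0 = 1, A_1 = 1, A_2 = 1, A_3 = 1. Minimum distance d = 1.

Enumerate all 2^2 = 4 messages m ∈ F_2^2.
For each, compute codeword c = mG in F_2^5, then tally its weight.
  m = 00 → c = 00000, weight = 0.
  m = 10 → c = 11001, weight = 3.
  m = 01 → c = 10000, weight = 1.
  m = 11 → c = 01001, weight = 2.
Tally weights:
  weight 0: 1 codewords.
  weight 1: 1 codewords.
  weight 2: 1 codewords.
  weight 3: 1 codewords.
Minimum distance d = smallest w > 0 with A_w > 0 = 1.
Sanity: Σ A_w = 4 = 2^2 = 4 ✓.


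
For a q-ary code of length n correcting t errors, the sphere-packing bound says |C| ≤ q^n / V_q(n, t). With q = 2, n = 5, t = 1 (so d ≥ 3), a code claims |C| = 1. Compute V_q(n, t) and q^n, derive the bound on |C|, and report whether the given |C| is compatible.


V_q(n, t) = 6, q^n = 32, Hamming bound = 5, |C| = 1 ≤ bound (satisfied).

Step 1: Compute V_q(n, t) = Σ_{j=0}^1 C(n, j) (q−1)^j.
  j = 0: C(5,0)·(1)^0 = 1·1 = 1.
  j = 1: C(5,1)·(1)^1 = 5·1 = 5.
  V_q(n, t) = 1 + 5 = 6.
Step 2: q^n = 2^5 = 32.
Step 3: Hamming bound ⌊q^n / V_q(n,t)⌋ = ⌊32/6⌋ = 5.
Step 4: Compare |C| = 1 to 5: satisfied.
The claimed |C| lies below the Hamming bound.


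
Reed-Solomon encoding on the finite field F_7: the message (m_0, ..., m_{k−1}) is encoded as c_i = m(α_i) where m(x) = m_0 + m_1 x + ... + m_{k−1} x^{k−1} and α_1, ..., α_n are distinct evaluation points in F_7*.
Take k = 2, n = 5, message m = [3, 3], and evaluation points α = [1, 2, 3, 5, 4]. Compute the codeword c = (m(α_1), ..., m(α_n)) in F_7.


c = [6, 2, 5, 4, 1]

Message polynomial: m(x) = 3 + 3·x (mod 7).
For each evaluation point α_i, compute m(α_i) mod 7:
  α_1 = 1: Horner steps 3 → 6, so m(1) = 6.
  α_2 = 2: Horner steps 3 → 2, so m(2) = 2.
  α_3 = 3: Horner steps 3 → 5, so m(3) = 5.
  α_4 = 5: Horner steps 3 → 4, so m(5) = 4.
  α_5 = 4: Horner steps 3 → 1, so m(4) = 1.
Codeword c = [6, 2, 5, 4, 1] ∈ F_7^5.


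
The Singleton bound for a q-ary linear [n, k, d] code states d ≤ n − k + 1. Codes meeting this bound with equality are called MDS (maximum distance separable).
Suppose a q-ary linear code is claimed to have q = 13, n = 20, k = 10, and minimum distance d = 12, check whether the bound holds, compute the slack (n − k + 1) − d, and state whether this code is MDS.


Singleton RHS = n − k + 1 = 11, slack = -1, bound violated (no such code; not MDS).

Singleton bound: d ≤ n − k + 1.
Here n = 20, k = 10, so n − k + 1 = 11.
Given d = 12, check d ≤ 11: NO.
Slack = (n − k + 1) − d = -1.
The slack is negative: d = 12 exceeds n − k + 1 = 11 by 1, so the Singleton bound is violated and no linear [20, 10, 12]_13 code can exist. In particular it is not MDS (MDS requires d = n − k + 1 exactly).
Description: the claimed parameters are [20, 10, 12]_13; such a code would be impossible (violates the Singleton bound).


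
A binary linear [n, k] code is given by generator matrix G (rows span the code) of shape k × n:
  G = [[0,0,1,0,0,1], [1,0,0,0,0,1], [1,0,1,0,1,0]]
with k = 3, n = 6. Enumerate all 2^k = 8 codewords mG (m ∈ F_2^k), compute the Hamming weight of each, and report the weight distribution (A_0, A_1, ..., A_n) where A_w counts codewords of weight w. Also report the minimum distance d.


Weight distribution: A_0 = 1, A_1 = 1, A_2 = 3, A_3 = 3. Minimum distance d = 1.

Enumerate all 2^3 = 8 messages m ∈ F_2^3.
For each, compute codeword c = mG in F_2^6, then tally its weight.
  m = 000 → c = 000000, weight = 0.
  m = 100 → c = 001001, weight = 2.
  m = 010 → c = 100001, weight = 2.
  m = 110 → c = 101000, weight = 2.
  m = 001 → c = 101010, weight = 3.
  m = 101 → c = 100011, weight = 3.
  m = 011 → c = 001011, weight = 3.
  m = 111 → c = 000010, weight = 1.
Tally weights:
  weight 0: 1 codewords.
  weight 1: 1 codewords.
  weight 2: 3 codewords.
  weight 3: 3 codewords.
Minimum distance d = smallest w > 0 with A_w > 0 = 1.
Sanity: Σ A_w = 8 = 2^3 = 8 ✓.


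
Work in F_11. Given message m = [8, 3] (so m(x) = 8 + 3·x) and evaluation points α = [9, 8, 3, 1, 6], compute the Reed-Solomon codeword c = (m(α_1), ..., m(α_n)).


c = [2, 10, 6, 0, 4]

Message polynomial: m(x) = 8 + 3·x (mod 11).
For each evaluation point α_i, compute m(α_i) mod 11:
  α_1 = 9: Horner steps 3 → 2, so m(9) = 2.
  α_2 = 8: Horner steps 3 → 10, so m(8) = 10.
  α_3 = 3: Horner steps 3 → 6, so m(3) = 6.
  α_4 = 1: Horner steps 3 → 0, so m(1) = 0.
  α_5 = 6: Horner steps 3 → 4, so m(6) = 4.
Codeword c = [2, 10, 6, 0, 4] ∈ F_11^5.


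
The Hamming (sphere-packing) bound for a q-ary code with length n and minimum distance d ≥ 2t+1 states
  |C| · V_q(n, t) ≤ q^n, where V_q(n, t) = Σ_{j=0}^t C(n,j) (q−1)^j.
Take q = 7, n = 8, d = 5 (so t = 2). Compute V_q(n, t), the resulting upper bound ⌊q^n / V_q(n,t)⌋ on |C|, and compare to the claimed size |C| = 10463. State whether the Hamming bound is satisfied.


V_q(n, t) = 1057, q^n = 5764801, Hamming bound = 5453, |C| = 10463 > bound (violated).

Step 1: Compute V_q(n, t) = Σ_{j=0}^2 C(n, j) (q−1)^j.
  j = 0: C(8,0)·(6)^0 = 1·1 = 1.
  j = 1: C(8,1)·(6)^1 = 8·6 = 48.
  j = 2: C(8,2)·(6)^2 = 28·36 = 1008.
  V_q(n, t) = 1 + 48 + 1008 = 1057.
Step 2: q^n = 7^8 = 5764801.
Step 3: Hamming bound ⌊q^n / V_q(n,t)⌋ = ⌊5764801/1057⌋ = 5453.
Step 4: Compare |C| = 10463 to 5453: violated.
The claimed |C| lies above the Hamming bound, so no 7-ary code of length 8 with d ≥ 5 can have 10463 codewords.


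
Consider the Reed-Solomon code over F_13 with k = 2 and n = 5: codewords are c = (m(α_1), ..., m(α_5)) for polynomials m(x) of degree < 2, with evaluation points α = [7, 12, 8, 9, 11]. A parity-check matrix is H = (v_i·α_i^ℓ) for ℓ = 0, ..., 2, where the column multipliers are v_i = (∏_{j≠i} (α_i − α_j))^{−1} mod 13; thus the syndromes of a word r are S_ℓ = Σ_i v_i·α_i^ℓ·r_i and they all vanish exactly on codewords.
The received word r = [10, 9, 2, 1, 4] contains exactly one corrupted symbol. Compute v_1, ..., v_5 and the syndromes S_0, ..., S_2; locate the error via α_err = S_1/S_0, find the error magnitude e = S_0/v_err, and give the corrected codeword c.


S = (6, 2, 5), error at position 4, error magnitude e = 7, c = [10, 9, 2, 7, 4].

Step 1: column multipliers v_i = (∏_{j≠i}(α_i − α_j))^{−1} mod 13.
  i = 1 (α = 7): (7−12)(7−8)(7−9)(7−11) = (−5)·(−1)·(−2)·(−4) = 40 ≡ 1, so v_1 = 1^{−1} = 1 (mod 13).
  i = 2 (α = 12): (12−7)(12−8)(12−9)(12−11) = 5·4·3·1 = 60 ≡ 8, so v_2 = 8^{−1} = 5 (mod 13).
  i = 3 (α = 8): (8−7)(8−12)(8−9)(8−11) = 1·(−4)·(−1)·(−3) = −12 ≡ 1, so v_3 = 1^{−1} = 1 (mod 13).
  i = 4 (α = 9): (9−7)(9−12)(9−8)(9−11) = 2·(−3)·1·(−2) = 12 ≡ 12, so v_4 = 12^{−1} = 12 (mod 13).
  i = 5 (α = 11): (11−7)(11−12)(11−8)(11−9) = 4·(−1)·3·2 = −24 ≡ 2, so v_5 = 2^{−1} = 7 (mod 13).
  v = [1, 5, 1, 12, 7].
Step 2: syndromes of r = [10, 9, 2, 1, 4] (all sums mod 13).
  S_0 = Σ v_i r_i = 1·10 + 5·9 + 1·2 + 12·1 + 7·4 = 97 ≡ 6.
  S_1 = Σ v_i α_i r_i = 1·7·10 + 5·12·9 + 1·8·2 + 12·9·1 + 7·11·4 = 1042 ≡ 2.
  α_i^2 mod 13 = [10, 1, 12, 3, 4].
  S_2 = Σ v_i α_i^2 r_i = 1·10·10 + 5·1·9 + 1·12·2 + 12·3·1 + 7·4·4 = 317 ≡ 5.
  S = (6, 2, 5) ≠ 0, so r is not a codeword (an error is present).
Step 3: locate the error. For a single error e at position i, S_ℓ = v_i·e·α_i^ℓ, so α_err = S_1/S_0.
  S_0^{−1} = 6^{−1} = 11 (mod 13), so α_err = 2·11 = 22 ≡ 9 = α_4. Error position i = 4.
  Consistency check: S_2/S_1 = 5·7 = 35 ≡ 9 = α_err ✓ (single-error assumption holds).
Step 4: error magnitude e = S_0/v_4 = S_0·∏_{j≠4}(α_4 − α_j) = 6·12 = 72 ≡ 7 (mod 13).
Step 5: correct position 4: c_4 = r_4 − e = 1 − 7 ≡ 7 (mod 13). Hence c = [10, 9, 2, 7, 4].
  Check: interpolating c through the α_i gives m(x) = 1 + 5·x (degree < 2) with m(α_i) = c_i for every i, so c is indeed a codeword.


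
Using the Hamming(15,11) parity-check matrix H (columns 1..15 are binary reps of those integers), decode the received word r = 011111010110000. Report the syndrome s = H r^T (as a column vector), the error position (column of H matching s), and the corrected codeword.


s = (1, 1, 1, 1)^T, error position = 15, corrected codeword c = 011111010110001

Compute s = H r^T mod 2 one row at a time:
  s_1 = 1 + 0 + 1 + 1 + 0 + 0 + 0 + 0 = 3 ≡ 1 (mod 2).
  s_2 = 1 + 1 + 1 + 0 + 0 + 0 + 0 + 0 = 3 ≡ 1 (mod 2).
  s_3 = 1 + 1 + 1 + 0 + 1 + 1 + 0 + 0 = 5 ≡ 1 (mod 2).
  s_4 = 0 + 1 + 1 + 0 + 0 + 1 + 0 + 0 = 3 ≡ 1 (mod 2).
s = (1, 1, 1, 1)^T — this equals column 15 of H (binary 1111), so error is at position 15.
Correct: flip bit 15 of r = 011111010110000 to get c = 011111010110001.


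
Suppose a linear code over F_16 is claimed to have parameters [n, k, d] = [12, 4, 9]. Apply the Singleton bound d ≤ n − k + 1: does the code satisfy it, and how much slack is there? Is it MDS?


Singleton RHS = n − k + 1 = 9, slack = 0, bound satisfied, MDS.

Singleton bound: d ≤ n − k + 1.
Here n = 12, k = 4, so n − k + 1 = 9.
Given d = 9, check d ≤ 9: YES.
Slack = (n − k + 1) − d = 0.
The code is MDS (slack = 0).
Description: the claimed parameters are [12, 4, 9]_16; such a code would be MDS (meets Singleton bound).


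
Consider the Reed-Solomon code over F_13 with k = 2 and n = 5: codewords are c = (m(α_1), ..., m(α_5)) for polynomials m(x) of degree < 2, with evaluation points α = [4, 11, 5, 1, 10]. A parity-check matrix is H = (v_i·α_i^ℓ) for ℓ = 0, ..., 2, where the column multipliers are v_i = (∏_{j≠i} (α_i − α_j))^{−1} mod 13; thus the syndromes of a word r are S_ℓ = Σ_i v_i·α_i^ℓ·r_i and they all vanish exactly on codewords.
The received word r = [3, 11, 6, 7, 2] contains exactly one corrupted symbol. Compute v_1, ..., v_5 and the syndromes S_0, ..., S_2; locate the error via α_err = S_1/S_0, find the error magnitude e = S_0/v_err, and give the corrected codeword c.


S = (11, 6, 8), error at position 5, error magnitude e = 7, c = [3, 11, 6, 7, 8].

Step 1: column multipliers v_i = (∏_{j≠i}(α_i − α_j))^{−1} mod 13.
  i = 1 (α = 4): (4−11)(4−5)(4−1)(4−10) = (−7)·(−1)·3·(−6) = −126 ≡ 4, so v_1 = 4^{−1} = 10 (mod 13).
  i = 2 (α = 11): (11−4)(11−5)(11−1)(11−10) = 7·6·10·1 = 420 ≡ 4, so v_2 = 4^{−1} = 10 (mod 13).
  i = 3 (α = 5): (5−4)(5−11)(5−1)(5−10) = 1·(−6)·4·(−5) = 120 ≡ 3, so v_3 = 3^{−1} = 9 (mod 13).
  i = 4 (α = 1): (1−4)(1−11)(1−5)(1−10) = (−3)·(−10)·(−4)·(−9) = 1080 ≡ 1, so v_4 = 1^{−1} = 1 (mod 13).
  i = 5 (α = 10): (10−4)(10−11)(10−5)(10−1) = 6·(−1)·5·9 = −270 ≡ 3, so v_5 = 3^{−1} = 9 (mod 13).
  v = [10, 10, 9, 1, 9].
Step 2: syndromes of r = [3, 11, 6, 7, 2] (all sums mod 13).
  S_0 = Σ v_i r_i = 10·3 + 10·11 + 9·6 + 1·7 + 9·2 = 219 ≡ 11.
  S_1 = Σ v_i α_i r_i = 10·4·3 + 10·11·11 + 9·5·6 + 1·1·7 + 9·10·2 = 1787 ≡ 6.
  α_i^2 mod 13 = [3, 4, 12, 1, 9].
  S_2 = Σ v_i α_i^2 r_i = 10·3·3 + 10·4·11 + 9·12·6 + 1·1·7 + 9·9·2 = 1347 ≡ 8.
  S = (11, 6, 8) ≠ 0, so r is not a codeword (an error is present).
Step 3: locate the error. For a single error e at position i, S_ℓ = v_i·e·α_i^ℓ, so α_err = S_1/S_0.
  S_0^{−1} = 11^{−1} = 6 (mod 13), so α_err = 6·6 = 36 ≡ 10 = α_5. Error position i = 5.
  Consistency check: S_2/S_1 = 8·11 = 88 ≡ 10 = α_err ✓ (single-error assumption holds).
Step 4: error magnitude e = S_0/v_5 = S_0·∏_{j≠5}(α_5 − α_j) = 11·3 = 33 ≡ 7 (mod 13).
Step 5: correct position 5: c_5 = r_5 − e = 2 − 7 ≡ 8 (mod 13). Hence c = [3, 11, 6, 7, 8].
  Check: interpolating c through the α_i gives m(x) = 4 + 3·x (degree < 2) with m(α_i) = c_i for every i, so c is indeed a codeword.


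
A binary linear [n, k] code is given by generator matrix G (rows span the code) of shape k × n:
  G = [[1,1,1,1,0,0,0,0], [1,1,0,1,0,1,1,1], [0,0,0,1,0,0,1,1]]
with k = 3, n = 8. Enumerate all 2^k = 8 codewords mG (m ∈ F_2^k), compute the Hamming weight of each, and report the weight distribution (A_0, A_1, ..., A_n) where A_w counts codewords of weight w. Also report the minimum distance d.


Weight distribution: A_0 = 1, A_3 = 3, A_4 = 2, A_5 = 1, A_6 = 1. Minimum distance d = 3.

Enumerate all 2^3 = 8 messages m ∈ F_2^3.
For each, compute codeword c = mG in F_2^8, then tally its weight.
  m = 000 → c = 00000000, weight = 0.
  m = 100 → c = 11110000, weight = 4.
  m = 010 → c = 11010111, weight = 6.
  m = 110 → c = 00100111, weight = 4.
  m = 001 → c = 00010011, weight = 3.
  m = 101 → c = 11100011, weight = 5.
  m = 011 → c = 11000100, weight = 3.
  m = 111 → c = 00110100, weight = 3.
Tally weights:
  weight 0: 1 codewords.
  weight 3: 3 codewords.
  weight 4: 2 codewords.
  weight 5: 1 codewords.
  weight 6: 1 codewords.
Minimum distance d = smallest w > 0 with A_w > 0 = 3.
Sanity: Σ A_w = 8 = 2^3 = 8 ✓.


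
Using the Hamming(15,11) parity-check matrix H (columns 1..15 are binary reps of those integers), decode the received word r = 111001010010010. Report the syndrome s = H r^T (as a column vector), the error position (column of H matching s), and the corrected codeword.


s = (1, 0, 1, 1)^T, error position = 11, corrected codeword c = 111001010000010

Compute s = H r^T mod 2 one row at a time:
  s_1 = 1 + 0 + 0 + 1 + 0 + 0 + 1 + 0 = 3 ≡ 1 (mod 2).
  s_2 = 0 + 0 + 1 + 0 + 0 + 0 + 1 + 0 = 2 ≡ 0 (mod 2).
  s_3 = 1 + 1 + 1 + 0 + 0 + 1 + 1 + 0 = 5 ≡ 1 (mod 2).
  s_4 = 1 + 1 + 0 + 0 + 0 + 1 + 0 + 0 = 3 ≡ 1 (mod 2).
s = (1, 0, 1, 1)^T — this equals column 11 of H (binary 1011), so error is at position 11.
Correct: flip bit 11 of r = 111001010010010 to get c = 111001010000010.


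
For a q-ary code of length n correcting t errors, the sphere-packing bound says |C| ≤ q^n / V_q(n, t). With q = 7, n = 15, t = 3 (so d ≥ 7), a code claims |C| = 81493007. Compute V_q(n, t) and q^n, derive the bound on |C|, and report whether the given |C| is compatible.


V_q(n, t) = 102151, q^n = 4747561509943, Hamming bound = 46475918, |C| = 81493007 > bound (violated).

Step 1: Compute V_q(n, t) = Σ_{j=0}^3 C(n, j) (q−1)^j.
  j = 0: C(15,0)·(6)^0 = 1·1 = 1.
  j = 1: C(15,1)·(6)^1 = 15·6 = 90.
  j = 2: C(15,2)·(6)^2 = 105·36 = 3780.
  j = 3: C(15,3)·(6)^3 = 455·216 = 98280.
  V_q(n, t) = 1 + 90 + 3780 + 98280 = 102151.
Step 2: q^n = 7^15 = 4747561509943.
Step 3: Hamming bound ⌊q^n / V_q(n,t)⌋ = ⌊4747561509943/102151⌋ = 46475918.
Step 4: Compare |C| = 81493007 to 46475918: violated.
The claimed |C| lies above the Hamming bound, so no 7-ary code of length 15 with d ≥ 7 can have 81493007 codewords.


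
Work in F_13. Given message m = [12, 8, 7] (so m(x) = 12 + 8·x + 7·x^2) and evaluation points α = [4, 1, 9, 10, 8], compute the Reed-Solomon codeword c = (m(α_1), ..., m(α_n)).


c = [0, 1, 1, 12, 4]

Message polynomial: m(x) = 12 + 8·x + 7·x^2 (mod 13).
For each evaluation point α_i, compute m(α_i) mod 13:
  α_1 = 4: Horner steps 7 → 10 → 0, so m(4) = 0.
  α_2 = 1: Horner steps 7 → 2 → 1, so m(1) = 1.
  α_3 = 9: Horner steps 7 → 6 → 1, so m(9) = 1.
  α_4 = 10: Horner steps 7 → 0 → 12, so m(10) = 12.
  α_5 = 8: Horner steps 7 → 12 → 4, so m(8) = 4.
Codeword c = [0, 1, 1, 12, 4] ∈ F_13^5.


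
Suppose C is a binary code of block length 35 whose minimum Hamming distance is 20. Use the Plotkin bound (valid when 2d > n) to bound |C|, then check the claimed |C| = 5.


Plotkin bound M ≤ 8; given |C| = 5 ≤ bound (satisfied).

Check applicability: 2d = 40, n = 35.
2d − n = 5 > 0, so Plotkin applies.
Compute d/(2d−n) = 20/5 ≈ 4.0000.
⌊d/(2d−n)⌋ = 4.
Plotkin bound: M ≤ 2·4 = 8.
Given |C| = 5, check: satisfied.
This |C| is below the Plotkin bound.


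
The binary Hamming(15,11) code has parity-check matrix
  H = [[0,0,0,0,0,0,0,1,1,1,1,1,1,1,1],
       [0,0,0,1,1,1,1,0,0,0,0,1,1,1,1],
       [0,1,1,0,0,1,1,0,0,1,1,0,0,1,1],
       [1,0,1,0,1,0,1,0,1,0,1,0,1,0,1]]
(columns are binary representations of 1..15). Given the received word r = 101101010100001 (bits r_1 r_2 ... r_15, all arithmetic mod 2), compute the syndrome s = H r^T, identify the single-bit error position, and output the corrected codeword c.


s = (1, 1, 0, 1)^T, error position = 13, corrected codeword c = 101101010100101

Compute s = H r^T mod 2 one row at a time:
  s_1 = 1 + 0 + 1 + 0 + 0 + 0 + 0 + 1 = 3 ≡ 1 (mod 2).
  s_2 = 1 + 0 + 1 + 0 + 0 + 0 + 0 + 1 = 3 ≡ 1 (mod 2).
  s_3 = 0 + 1 + 1 + 0 + 1 + 0 + 0 + 1 = 4 ≡ 0 (mod 2).
  s_4 = 1 + 1 + 0 + 0 + 0 + 0 + 0 + 1 = 3 ≡ 1 (mod 2).
s = (1, 1, 0, 1)^T — this equals column 13 of H (binary 1101), so error is at position 13.
Correct: flip bit 13 of r = 101101010100001 to get c = 101101010100101.


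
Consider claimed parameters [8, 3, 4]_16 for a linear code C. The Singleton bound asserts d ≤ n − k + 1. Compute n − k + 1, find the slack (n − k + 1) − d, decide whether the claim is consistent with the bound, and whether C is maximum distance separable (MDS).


Singleton RHS = n − k + 1 = 6, slack = 2, bound satisfied, not MDS.

Singleton bound: d ≤ n − k + 1.
Here n = 8, k = 3, so n − k + 1 = 6.
Given d = 4, check d ≤ 6: YES.
Slack = (n − k + 1) − d = 2.
The code is NOT MDS (slack = 2 > 0).
Description: the claimed parameters are [8, 3, 4]_16; such a code would be non-MDS.


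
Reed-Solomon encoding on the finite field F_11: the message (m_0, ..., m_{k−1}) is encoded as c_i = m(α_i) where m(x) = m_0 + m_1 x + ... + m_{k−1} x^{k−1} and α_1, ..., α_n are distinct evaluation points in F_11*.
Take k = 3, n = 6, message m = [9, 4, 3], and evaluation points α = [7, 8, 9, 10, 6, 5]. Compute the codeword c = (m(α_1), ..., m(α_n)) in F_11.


c = [8, 2, 2, 8, 9, 5]

Message polynomial: m(x) = 9 + 4·x + 3·x^2 (mod 11).
For each evaluation point α_i, compute m(α_i) mod 11:
  α_1 = 7: Horner steps 3 → 3 → 8, so m(7) = 8.
  α_2 = 8: Horner steps 3 → 6 → 2, so m(8) = 2.
  α_3 = 9: Horner steps 3 → 9 → 2, so m(9) = 2.
  α_4 = 10: Horner steps 3 → 1 → 8, so m(10) = 8.
  α_5 = 6: Horner steps 3 → 0 → 9, so m(6) = 9.
  α_6 = 5: Horner steps 3 → 8 → 5, so m(5) = 5.
Codeword c = [8, 2, 2, 8, 9, 5] ∈ F_11^6.


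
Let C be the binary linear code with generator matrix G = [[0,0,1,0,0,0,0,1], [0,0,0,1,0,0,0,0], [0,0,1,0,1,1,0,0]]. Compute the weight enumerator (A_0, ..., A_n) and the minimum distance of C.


Weight distribution: A_0 = 1, A_1 = 1, A_2 = 1, A_3 = 3, A_4 = 2. Minimum distance d = 1.

Enumerate all 2^3 = 8 messages m ∈ F_2^3.
For each, compute codeword c = mG in F_2^8, then tally its weight.
  m = 000 → c = 00000000, weight = 0.
  m = 100 → c = 00100001, weight = 2.
  m = 010 → c = 00010000, weight = 1.
  m = 110 → c = 00110001, weight = 3.
  m = 001 → c = 00101100, weight = 3.
  m = 101 → c = 00001101, weight = 3.
  m = 011 → c = 00111100, weight = 4.
  m = 111 → c = 00011101, weight = 4.
Tally weights:
  weight 0: 1 codewords.
  weight 1: 1 codewords.
  weight 2: 1 codewords.
  weight 3: 3 codewords.
  weight 4: 2 codewords.
Minimum distance d = smallest w > 0 with A_w > 0 = 1.
Sanity: Σ A_w = 8 = 2^3 = 8 ✓.


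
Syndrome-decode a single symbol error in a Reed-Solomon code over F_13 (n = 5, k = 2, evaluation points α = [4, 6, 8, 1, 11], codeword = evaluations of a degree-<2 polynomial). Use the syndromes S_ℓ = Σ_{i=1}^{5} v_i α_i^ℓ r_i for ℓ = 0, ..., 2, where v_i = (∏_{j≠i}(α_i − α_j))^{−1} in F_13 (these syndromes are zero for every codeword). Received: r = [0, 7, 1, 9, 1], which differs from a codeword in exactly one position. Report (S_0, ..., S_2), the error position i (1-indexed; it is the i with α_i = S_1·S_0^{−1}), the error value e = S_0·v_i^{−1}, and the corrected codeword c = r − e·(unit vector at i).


S = (10, 6, 1), error at position 5, error magnitude e = 9, c = [0, 7, 1, 9, 5].

Step 1: column multipliers v_i = (∏_{j≠i}(α_i − α_j))^{−1} mod 13.
  i = 1 (α = 4): (4−6)(4−8)(4−1)(4−11) = (−2)·(−4)·3·(−7) = −168 ≡ 1, so v_1 = 1^{−1} = 1 (mod 13).
  i = 2 (α = 6): (6−4)(6−8)(6−1)(6−11) = 2·(−2)·5·(−5) = 100 ≡ 9, so v_2 = 9^{−1} = 3 (mod 13).
  i = 3 (α = 8): (8−4)(8−6)(8−1)(8−11) = 4·2·7·(−3) = −168 ≡ 1, so v_3 = 1^{−1} = 1 (mod 13).
  i = 4 (α = 1): (1−4)(1−6)(1−8)(1−11) = (−3)·(−5)·(−7)·(−10) = 1050 ≡ 10, so v_4 = 10^{−1} = 4 (mod 13).
  i = 5 (α = 11): (11−4)(11−6)(11−8)(11−1) = 7·5·3·10 = 1050 ≡ 10, so v_5 = 10^{−1} = 4 (mod 13).
  v = [1, 3, 1, 4, 4].
Step 2: syndromes of r = [0, 7, 1, 9, 1] (all sums mod 13).
  S_0 = Σ v_i r_i = 1·0 + 3·7 + 1·1 + 4·9 + 4·1 = 62 ≡ 10.
  S_1 = Σ v_i α_i r_i = 1·4·0 + 3·6·7 + 1·8·1 + 4·1·9 + 4·11·1 = 214 ≡ 6.
  α_i^2 mod 13 = [3, 10, 12, 1, 4].
  S_2 = Σ v_i α_i^2 r_i = 1·3·0 + 3·10·7 + 1·12·1 + 4·1·9 + 4·4·1 = 274 ≡ 1.
  S = (10, 6, 1) ≠ 0, so r is not a codeword (an error is present).
Step 3: locate the error. For a single error e at position i, S_ℓ = v_i·e·α_i^ℓ, so α_err = S_1/S_0.
  S_0^{−1} = 10^{−1} = 4 (mod 13), so α_err = 6·4 = 24 ≡ 11 = α_5. Error position i = 5.
  Consistency check: S_2/S_1 = 1·11 = 11 ≡ 11 = α_err ✓ (single-error assumption holds).
Step 4: error magnitude e = S_0/v_5 = S_0·∏_{j≠5}(α_5 − α_j) = 10·10 = 100 ≡ 9 (mod 13).
Step 5: correct position 5: c_5 = r_5 − e = 1 − 9 ≡ 5 (mod 13). Hence c = [0, 7, 1, 9, 5].
  Check: interpolating c through the α_i gives m(x) = 12 + 10·x (degree < 2) with m(α_i) = c_i for every i, so c is indeed a codeword.


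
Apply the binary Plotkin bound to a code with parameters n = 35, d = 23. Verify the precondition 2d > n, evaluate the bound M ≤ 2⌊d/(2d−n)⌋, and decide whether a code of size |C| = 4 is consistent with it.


Plotkin bound M ≤ 4; given |C| = 4 ≤ bound (satisfied).

Check applicability: 2d = 46, n = 35.
2d − n = 11 > 0, so Plotkin applies.
Compute d/(2d−n) = 23/11 ≈ 2.0909.
⌊d/(2d−n)⌋ = 2.
Plotkin bound: M ≤ 2·2 = 4.
Given |C| = 4, check: satisfied.
This |C| is at the Plotkin bound.


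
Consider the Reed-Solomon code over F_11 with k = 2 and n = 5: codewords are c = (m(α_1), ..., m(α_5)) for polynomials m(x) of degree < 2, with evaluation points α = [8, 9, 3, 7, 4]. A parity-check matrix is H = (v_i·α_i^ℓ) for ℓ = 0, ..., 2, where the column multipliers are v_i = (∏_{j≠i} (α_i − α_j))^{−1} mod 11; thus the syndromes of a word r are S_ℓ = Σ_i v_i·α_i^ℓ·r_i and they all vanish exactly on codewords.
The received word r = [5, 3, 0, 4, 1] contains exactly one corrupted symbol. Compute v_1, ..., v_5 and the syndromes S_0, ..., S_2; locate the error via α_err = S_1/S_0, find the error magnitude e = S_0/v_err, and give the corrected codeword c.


S = (6, 10, 2), error at position 2, error magnitude e = 8, c = [5, 6, 0, 4, 1].

Step 1: column multipliers v_i = (∏_{j≠i}(α_i − α_j))^{−1} mod 11.
  i = 1 (α = 8): (8−9)(8−3)(8−7)(8−4) = (−1)·5·1·4 = −20 ≡ 2, so v_1 = 2^{−1} = 6 (mod 11).
  i = 2 (α = 9): (9−8)(9−3)(9−7)(9−4) = 1·6·2·5 = 60 ≡ 5, so v_2 = 5^{−1} = 9 (mod 11).
  i = 3 (α = 3): (3−8)(3−9)(3−7)(3−4) = (−5)·(−6)·(−4)·(−1) = 120 ≡ 10, so v_3 = 10^{−1} = 10 (mod 11).
  i = 4 (α = 7): (7−8)(7−9)(7−3)(7−4) = (−1)·(−2)·4·3 = 24 ≡ 2, so v_4 = 2^{−1} = 6 (mod 11).
  i = 5 (α = 4): (4−8)(4−9)(4−3)(4−7) = (−4)·(−5)·1·(−3) = −60 ≡ 6, so v_5 = 6^{−1} = 2 (mod 11).
  v = [6, 9, 10, 6, 2].
Step 2: syndromes of r = [5, 3, 0, 4, 1] (all sums mod 11).
  S_0 = Σ v_i r_i = 6·5 + 9·3 + 10·0 + 6·4 + 2·1 = 83 ≡ 6.
  S_1 = Σ v_i α_i r_i = 6·8·5 + 9·9·3 + 10·3·0 + 6·7·4 + 2·4·1 = 659 ≡ 10.
  α_i^2 mod 11 = [9, 4, 9, 5, 5].
  S_2 = Σ v_i α_i^2 r_i = 6·9·5 + 9·4·3 + 10·9·0 + 6·5·4 + 2·5·1 = 508 ≡ 2.
  S = (6, 10, 2) ≠ 0, so r is not a codeword (an error is present).
Step 3: locate the error. For a single error e at position i, S_ℓ = v_i·e·α_i^ℓ, so α_err = S_1/S_0.
  S_0^{−1} = 6^{−1} = 2 (mod 11), so α_err = 10·2 = 20 ≡ 9 = α_2. Error position i = 2.
  Consistency check: S_2/S_1 = 2·10 = 20 ≡ 9 = α_err ✓ (single-error assumption holds).
Step 4: error magnitude e = S_0/v_2 = S_0·∏_{j≠2}(α_2 − α_j) = 6·5 = 30 ≡ 8 (mod 11).
Step 5: correct position 2: c_2 = r_2 − e = 3 − 8 ≡ 6 (mod 11). Hence c = [5, 6, 0, 4, 1].
  Check: interpolating c through the α_i gives m(x) = 8 + 1·x (degree < 2) with m(α_i) = c_i for every i, so c is indeed a codeword.


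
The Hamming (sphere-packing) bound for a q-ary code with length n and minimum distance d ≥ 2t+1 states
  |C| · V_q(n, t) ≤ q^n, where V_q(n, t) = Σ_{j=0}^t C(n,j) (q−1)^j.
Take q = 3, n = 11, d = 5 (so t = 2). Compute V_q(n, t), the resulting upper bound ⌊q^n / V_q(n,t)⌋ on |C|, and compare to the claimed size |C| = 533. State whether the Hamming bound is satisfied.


V_q(n, t) = 243, q^n = 177147, Hamming bound = 729, |C| = 533 ≤ bound (satisfied).

Step 1: Compute V_q(n, t) = Σ_{j=0}^2 C(n, j) (q−1)^j.
  j = 0: C(11,0)·(2)^0 = 1·1 = 1.
  j = 1: C(11,1)·(2)^1 = 11·2 = 22.
  j = 2: C(11,2)·(2)^2 = 55·4 = 220.
  V_q(n, t) = 1 + 22 + 220 = 243.
Step 2: q^n = 3^11 = 177147.
Step 3: Hamming bound ⌊q^n / V_q(n,t)⌋ = ⌊177147/243⌋ = 729.
Step 4: Compare |C| = 533 to 729: satisfied.
The claimed |C| lies below the Hamming bound.


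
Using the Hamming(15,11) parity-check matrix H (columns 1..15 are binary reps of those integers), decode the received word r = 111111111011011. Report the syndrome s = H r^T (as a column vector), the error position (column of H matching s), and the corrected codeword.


s = (0, 1, 1, 1)^T, error position = 7, corrected codeword c = 111111011011011

Compute s = H r^T mod 2 one row at a time:
  s_1 = 1 + 1 + 0 + 1 + 1 + 0 + 1 + 1 = 6 ≡ 0 (mod 2).
  s_2 = 1 + 1 + 1 + 1 + 1 + 0 + 1 + 1 = 7 ≡ 1 (mod 2).
  s_3 = 1 + 1 + 1 + 1 + 0 + 1 + 1 + 1 = 7 ≡ 1 (mod 2).
  s_4 = 1 + 1 + 1 + 1 + 1 + 1 + 0 + 1 = 7 ≡ 1 (mod 2).
s = (0, 1, 1, 1)^T — this equals column 7 of H (binary 0111), so error is at position 7.
Correct: flip bit 7 of r = 111111111011011 to get c = 111111011011011.


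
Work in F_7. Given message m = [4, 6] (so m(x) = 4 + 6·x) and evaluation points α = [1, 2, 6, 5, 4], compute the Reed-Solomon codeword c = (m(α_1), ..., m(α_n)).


c = [3, 2, 5, 6, 0]

Message polynomial: m(x) = 4 + 6·x (mod 7).
For each evaluation point α_i, compute m(α_i) mod 7:
  α_1 = 1: Horner steps 6 → 3, so m(1) = 3.
  α_2 = 2: Horner steps 6 → 2, so m(2) = 2.
  α_3 = 6: Horner steps 6 → 5, so m(6) = 5.
  α_4 = 5: Horner steps 6 → 6, so m(5) = 6.
  α_5 = 4: Horner steps 6 → 0, so m(4) = 0.
Codeword c = [3, 2, 5, 6, 0] ∈ F_7^5.


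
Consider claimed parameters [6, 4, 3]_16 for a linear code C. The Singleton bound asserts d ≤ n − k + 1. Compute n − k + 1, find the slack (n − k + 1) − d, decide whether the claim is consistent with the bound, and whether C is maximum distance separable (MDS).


Singleton RHS = n − k + 1 = 3, slack = 0, bound satisfied, MDS.

Singleton bound: d ≤ n − k + 1.
Here n = 6, k = 4, so n − k + 1 = 3.
Given d = 3, check d ≤ 3: YES.
Slack = (n − k + 1) − d = 0.
The code is MDS (slack = 0).
Description: the claimed parameters are [6, 4, 3]_16; such a code would be MDS (meets Singleton bound).


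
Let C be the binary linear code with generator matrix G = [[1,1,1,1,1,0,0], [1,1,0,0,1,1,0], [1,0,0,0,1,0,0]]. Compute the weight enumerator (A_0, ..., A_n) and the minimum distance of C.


Weight distribution: A_0 = 1, A_2 = 2, A_3 = 2, A_4 = 1, A_5 = 2. Minimum distance d = 2.

Enumerate all 2^3 = 8 messages m ∈ F_2^3.
For each, compute codeword c = mG in F_2^7, then tally its weight.
  m = 000 → c = 0000000, weight = 0.
  m = 100 → c = 1111100, weight = 5.
  m = 010 → c = 1100110, weight = 4.
  m = 110 → c = 0011010, weight = 3.
  m = 001 → c = 1000100, weight = 2.
  m = 101 → c = 0111000, weight = 3.
  m = 011 → c = 0100010, weight = 2.
  m = 111 → c = 1011110, weight = 5.
Tally weights:
  weight 0: 1 codewords.
  weight 2: 2 codewords.
  weight 3: 2 codewords.
  weight 4: 1 codewords.
  weight 5: 2 codewords.
Minimum distance d = smallest w > 0 with A_w > 0 = 2.
Sanity: Σ A_w = 8 = 2^3 = 8 ✓.


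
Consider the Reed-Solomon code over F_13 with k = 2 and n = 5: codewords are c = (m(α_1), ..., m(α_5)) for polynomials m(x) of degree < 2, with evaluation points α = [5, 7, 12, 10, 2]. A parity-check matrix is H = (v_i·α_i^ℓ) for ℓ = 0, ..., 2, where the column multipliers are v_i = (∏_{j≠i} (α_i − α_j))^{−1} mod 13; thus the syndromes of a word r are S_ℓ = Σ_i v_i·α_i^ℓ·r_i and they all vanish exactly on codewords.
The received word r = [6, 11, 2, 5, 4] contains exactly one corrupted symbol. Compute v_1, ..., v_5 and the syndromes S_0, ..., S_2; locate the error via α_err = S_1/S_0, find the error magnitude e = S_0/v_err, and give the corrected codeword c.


S = (3, 8, 4), error at position 2, error magnitude e = 8, c = [6, 3, 2, 5, 4].

Step 1: column multipliers v_i = (∏_{j≠i}(α_i − α_j))^{−1} mod 13.
  i = 1 (α = 5): (5−7)(5−12)(5−10)(5−2) = (−2)·(−7)·(−5)·3 = −210 ≡ 11, so v_1 = 11^{−1} = 6 (mod 13).
  i = 2 (α = 7): (7−5)(7−12)(7−10)(7−2) = 2·(−5)·(−3)·5 = 150 ≡ 7, so v_2 = 7^{−1} = 2 (mod 13).
  i = 3 (α = 12): (12−5)(12−7)(12−10)(12−2) = 7·5·2·10 = 700 ≡ 11, so v_3 = 11^{−1} = 6 (mod 13).
  i = 4 (α = 10): (10−5)(10−7)(10−12)(10−2) = 5·3·(−2)·8 = −240 ≡ 7, so v_4 = 7^{−1} = 2 (mod 13).
  i = 5 (α = 2): (2−5)(2−7)(2−12)(2−10) = (−3)·(−5)·(−10)·(−8) = 1200 ≡ 4, so v_5 = 4^{−1} = 10 (mod 13).
  v = [6, 2, 6, 2, 10].
Step 2: syndromes of r = [6, 11, 2, 5, 4] (all sums mod 13).
  S_0 = Σ v_i r_i = 6·6 + 2·11 + 6·2 + 2·5 + 10·4 = 120 ≡ 3.
  S_1 = Σ v_i α_i r_i = 6·5·6 + 2·7·11 + 6·12·2 + 2·10·5 + 10·2·4 = 658 ≡ 8.
  α_i^2 mod 13 = [12, 10, 1, 9, 4].
  S_2 = Σ v_i α_i^2 r_i = 6·12·6 + 2·10·11 + 6·1·2 + 2·9·5 + 10·4·4 = 914 ≡ 4.
  S = (3, 8, 4) ≠ 0, so r is not a codeword (an error is present).
Step 3: locate the error. For a single error e at position i, S_ℓ = v_i·e·α_i^ℓ, so α_err = S_1/S_0.
  S_0^{−1} = 3^{−1} = 9 (mod 13), so α_err = 8·9 = 72 ≡ 7 = α_2. Error position i = 2.
  Consistency check: S_2/S_1 = 4·5 = 20 ≡ 7 = α_err ✓ (single-error assumption holds).
Step 4: error magnitude e = S_0/v_2 = S_0·∏_{j≠2}(α_2 − α_j) = 3·7 = 21 ≡ 8 (mod 13).
Step 5: correct position 2: c_2 = r_2 − e = 11 − 8 ≡ 3 (mod 13). Hence c = [6, 3, 2, 5, 4].
  Check: interpolating c through the α_i gives m(x) = 7 + 5·x (degree < 2) with m(α_i) = c_i for every i, so c is indeed a codeword.


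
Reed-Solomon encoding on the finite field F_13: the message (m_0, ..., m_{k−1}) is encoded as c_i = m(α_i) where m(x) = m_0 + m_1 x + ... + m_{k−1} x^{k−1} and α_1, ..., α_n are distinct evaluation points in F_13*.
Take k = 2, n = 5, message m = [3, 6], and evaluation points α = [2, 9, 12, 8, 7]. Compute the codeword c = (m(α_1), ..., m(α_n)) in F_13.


c = [2, 5, 10, 12, 6]

Message polynomial: m(x) = 3 + 6·x (mod 13).
For each evaluation point α_i, compute m(α_i) mod 13:
  α_1 = 2: Horner steps 6 → 2, so m(2) = 2.
  α_2 = 9: Horner steps 6 → 5, so m(9) = 5.
  α_3 = 12: Horner steps 6 → 10, so m(12) = 10.
  α_4 = 8: Horner steps 6 → 12, so m(8) = 12.
  α_5 = 7: Horner steps 6 → 6, so m(7) = 6.
Codeword c = [2, 5, 10, 12, 6] ∈ F_13^5.


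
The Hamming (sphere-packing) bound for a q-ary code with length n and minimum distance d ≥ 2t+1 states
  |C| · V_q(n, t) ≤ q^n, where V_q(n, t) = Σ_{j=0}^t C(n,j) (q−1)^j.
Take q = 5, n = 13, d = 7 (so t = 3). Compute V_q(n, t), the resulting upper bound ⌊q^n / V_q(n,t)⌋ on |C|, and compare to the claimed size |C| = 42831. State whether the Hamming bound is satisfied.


V_q(n, t) = 19605, q^n = 1220703125, Hamming bound = 62264, |C| = 42831 ≤ bound (satisfied).

Step 1: Compute V_q(n, t) = Σ_{j=0}^3 C(n, j) (q−1)^j.
  j = 0: C(13,0)·(4)^0 = 1·1 = 1.
  j = 1: C(13,1)·(4)^1 = 13·4 = 52.
  j = 2: C(13,2)·(4)^2 = 78·16 = 1248.
  j = 3: C(13,3)·(4)^3 = 286·64 = 18304.
  V_q(n, t) = 1 + 52 + 1248 + 18304 = 19605.
Step 2: q^n = 5^13 = 1220703125.
Step 3: Hamming bound ⌊q^n / V_q(n,t)⌋ = ⌊1220703125/19605⌋ = 62264.
Step 4: Compare |C| = 42831 to 62264: satisfied.
The claimed |C| lies below the Hamming bound.
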